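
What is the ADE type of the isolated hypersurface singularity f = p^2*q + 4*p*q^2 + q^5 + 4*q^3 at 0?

The Hessian of f at 0 has rank 0. Corank 2; j^3 = q*(p + 2*q)^2 has shape L^2 M (L != M), so D-series; mu = 6 gives D_6.

D_6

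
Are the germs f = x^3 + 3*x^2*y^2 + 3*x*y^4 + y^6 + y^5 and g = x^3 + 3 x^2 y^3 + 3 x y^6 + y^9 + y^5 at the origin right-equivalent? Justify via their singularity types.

The Hessian of f at 0 is [[0, 0], [0, 0]] with rank 0, so corank 2. A Groebner basis of the Jacobian ideal J(f) in C{x,y} is {y^4, x^3, x^2/2 + x*y^2}; counting standard monomials gives mu = 8. Corank 2; j^3 = x^3 is a perfect cube, so E-series; the 5-jet and mu = 8 give E_8. The Hessian of g at 0 is [[0, 0], [0, 0]] with rank 0, so corank 2. A Groebner basis of the Jacobian ideal J(g) in C{x,y} is {x^2/2 + x*y^3, y^4, x^3, x^2*y}; counting standard monomials gives mu = 8. Corank 2; j^3 = x^3 is a perfect cube, so E-series; the 5-jet and mu = 8 give E_8. Both have type E_8, hence right-equivalent.

Yes.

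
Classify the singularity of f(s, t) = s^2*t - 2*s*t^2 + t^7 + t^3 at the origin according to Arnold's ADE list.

The Hessian of f at 0 has rank 0. Corank 2; j^3 = t*(s - t)^2 has shape L^2 M (L != M), so D-series; mu = 8 gives D_8.

D_8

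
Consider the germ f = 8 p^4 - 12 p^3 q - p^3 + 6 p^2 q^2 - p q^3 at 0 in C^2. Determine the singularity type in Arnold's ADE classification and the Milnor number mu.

The Hessian of f at 0 has rank 0. Corank 2; j^3 = -p^3 is a perfect cube, so E-series; the 4-jet and mu = 7 give E_7.

Type E_{7}, Milnor number mu = 7.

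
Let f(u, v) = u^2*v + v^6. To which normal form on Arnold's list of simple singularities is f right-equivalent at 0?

The Hessian of f at 0 has rank 0. Corank 2; j^3 = u^2*v has shape L^2 M (L != M), so D-series; mu = 7 gives D_7.

D_7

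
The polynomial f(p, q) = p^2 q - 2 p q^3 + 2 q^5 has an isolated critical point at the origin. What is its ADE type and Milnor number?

Type D_{6}, Milnor number mu = 6.

The Hessian of f at 0 is [[0, 0], [0, 0]] with rank 0, so corank 2. A Groebner basis of the Jacobian ideal J(f) in C{p,q} is {p^3, p^2*q, p^2/4 + p*q^2, -p*q + q^3}; counting standard monomials gives mu = 6. Corank 2; j^3 = p^2*q has shape L^2 M (L != M), so D-series; mu = 6 gives D_6.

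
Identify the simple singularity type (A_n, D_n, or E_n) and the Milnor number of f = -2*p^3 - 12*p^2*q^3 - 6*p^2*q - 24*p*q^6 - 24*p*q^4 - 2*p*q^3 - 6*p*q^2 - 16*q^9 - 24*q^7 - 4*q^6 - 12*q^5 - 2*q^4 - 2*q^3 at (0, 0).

The Hessian of f at 0 is [[0, 0], [0, 0]] with rank 0, so corank 2. A Groebner basis of the Jacobian ideal J(f) in C{p,q} is {p^3 + 3*p^2*q + 6*p^2 + 12*p*q + 6*q^2, -3*p^2 + p*q^2 - 6*p*q - 3*q^2, 3*p^2 + 6*p*q + q^3 + 3*q^2}; counting standard monomials gives mu = 7. Corank 2; j^3 = -2*(p + q)^3 is a perfect cube, so E-series; the 4-jet and mu = 7 give E_7.

Type E_7, Milnor number mu = 7.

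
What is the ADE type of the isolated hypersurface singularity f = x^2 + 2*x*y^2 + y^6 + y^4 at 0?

A_5

The Hessian of f at 0 has rank 1. Corank 1: A-series; mu = 5 gives A_5.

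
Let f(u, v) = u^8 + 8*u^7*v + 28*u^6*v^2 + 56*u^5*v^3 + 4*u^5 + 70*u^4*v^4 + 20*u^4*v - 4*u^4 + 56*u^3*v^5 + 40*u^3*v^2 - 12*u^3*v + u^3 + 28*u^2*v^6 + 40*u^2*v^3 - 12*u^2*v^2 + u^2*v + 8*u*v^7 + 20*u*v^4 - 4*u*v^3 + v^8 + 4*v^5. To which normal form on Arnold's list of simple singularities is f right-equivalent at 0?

D_9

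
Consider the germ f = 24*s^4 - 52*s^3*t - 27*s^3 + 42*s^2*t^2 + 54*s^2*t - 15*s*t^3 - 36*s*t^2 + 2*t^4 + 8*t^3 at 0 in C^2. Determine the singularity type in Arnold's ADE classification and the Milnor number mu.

The Hessian of f at 0 has rank 0. Corank 2; j^3 = -(3*s - 2*t)^3 is a perfect cube, so E-series; the 4-jet and mu = 7 give E_7.

Type E_{7}, Milnor number mu = 7.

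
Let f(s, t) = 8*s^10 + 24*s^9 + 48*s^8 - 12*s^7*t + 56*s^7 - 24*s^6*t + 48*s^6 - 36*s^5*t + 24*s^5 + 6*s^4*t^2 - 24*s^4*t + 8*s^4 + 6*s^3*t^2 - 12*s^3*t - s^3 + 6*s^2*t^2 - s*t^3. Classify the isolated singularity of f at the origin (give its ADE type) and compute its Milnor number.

Type E_7, Milnor number mu = 7.

The Hessian of f at 0 has rank 0. Corank 2; j^3 = -s^3 is a perfect cube, so E-series; the 4-jet and mu = 7 give E_7.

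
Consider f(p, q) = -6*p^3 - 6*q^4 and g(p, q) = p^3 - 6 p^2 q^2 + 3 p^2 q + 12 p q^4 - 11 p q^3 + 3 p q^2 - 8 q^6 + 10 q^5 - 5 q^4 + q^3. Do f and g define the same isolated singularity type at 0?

No.

The Hessian of f at 0 is [[0, 0], [0, 0]] with rank 0, so corank 2. A Groebner basis of the Jacobian ideal J(f) in C{p,q} is {q^3, p^2}; counting standard monomials gives mu = 6. Corank 2; j^3 = -6*p^3 is a perfect cube, so E-series; the 4-jet and mu = 6 give E_6. The Hessian of g at 0 is [[0, 0], [0, 0]] with rank 0, so corank 2. A Groebner basis of the Jacobian ideal J(g) in C{p,q} is {-p^2/4 - p*q/2 + q^4 - q^3/12 - q^2/4, p^3 - 7*p^2/4 - 7*p*q/2 + 5*q^3/12 - 7*q^2/4, p^2*q + 13*p^2/12 + 13*p*q/6 - 23*q^3/36 + 13*q^2/12, -p^2/2 + p*q^2 - p*q + 5*q^3/6 - q^2/2}; counting standard monomials gives mu = 7. Corank 2; j^3 = (p + q)^3 is a perfect cube, so E-series; the 4-jet and mu = 7 give E_7. f is E_6 but g is E_7, hence not right-equivalent.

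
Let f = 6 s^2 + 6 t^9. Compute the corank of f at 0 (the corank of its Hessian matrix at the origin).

Hessian at 0 has rank 1.

1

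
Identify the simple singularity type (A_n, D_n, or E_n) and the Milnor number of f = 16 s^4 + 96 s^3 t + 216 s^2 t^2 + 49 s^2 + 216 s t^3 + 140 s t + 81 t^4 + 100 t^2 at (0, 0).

The Hessian of f at 0 has rank 1. Corank 1: A-series; mu = 3 gives A_3.

Type A_3, Milnor number mu = 3.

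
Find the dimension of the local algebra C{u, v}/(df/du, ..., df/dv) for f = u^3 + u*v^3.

7

The Hessian of f at 0 has rank 0. Corank 2; j^3 = u^3 is a perfect cube, so E-series; the 4-jet and mu = 7 give E_7.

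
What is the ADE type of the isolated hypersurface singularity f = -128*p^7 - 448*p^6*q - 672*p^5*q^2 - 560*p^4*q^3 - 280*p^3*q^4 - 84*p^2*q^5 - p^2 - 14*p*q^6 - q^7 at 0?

The Hessian of f at 0 has rank 1. Corank 1: A-series; mu = 6 gives A_6.

A_6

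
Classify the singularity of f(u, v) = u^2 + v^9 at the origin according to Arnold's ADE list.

A_{8}

The Hessian of f at 0 has rank 1. Corank 1: A-series; mu = 8 gives A_8.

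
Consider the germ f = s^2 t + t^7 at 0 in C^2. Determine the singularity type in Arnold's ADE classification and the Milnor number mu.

Type D8, Milnor number mu = 8.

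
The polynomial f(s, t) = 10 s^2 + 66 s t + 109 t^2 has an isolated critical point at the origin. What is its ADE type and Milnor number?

The Hessian of f at 0 has rank 2. Corank 0: nondegenerate Morse point, so A_1.

Type A_1, Milnor number mu = 1.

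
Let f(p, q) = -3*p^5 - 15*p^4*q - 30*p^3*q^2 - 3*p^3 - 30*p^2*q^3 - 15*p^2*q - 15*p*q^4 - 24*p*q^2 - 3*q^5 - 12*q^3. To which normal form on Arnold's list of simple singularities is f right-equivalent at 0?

D_6

The Hessian of f at 0 is [[0, 0], [0, 0]] with rank 0, so corank 2. A Groebner basis of the Jacobian ideal J(f) in C{p,q} is {p*q/5 + q^4 + 2*q^2/5, p*q^2 + 2*q^3, p^2 + 3*p*q + 2*q^2}; counting standard monomials gives mu = 6. Corank 2; j^3 = -3*(p + q)*(p + 2*q)^2 has shape L^2 M (L != M), so D-series; mu = 6 gives D_6.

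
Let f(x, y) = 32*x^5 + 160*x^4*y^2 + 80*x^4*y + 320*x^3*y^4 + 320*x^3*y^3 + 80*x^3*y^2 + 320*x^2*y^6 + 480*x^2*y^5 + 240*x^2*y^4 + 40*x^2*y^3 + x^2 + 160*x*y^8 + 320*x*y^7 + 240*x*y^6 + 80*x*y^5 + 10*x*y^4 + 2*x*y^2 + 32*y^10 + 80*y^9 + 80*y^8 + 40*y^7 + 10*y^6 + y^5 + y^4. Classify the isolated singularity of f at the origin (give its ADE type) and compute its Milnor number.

The Hessian of f at 0 is [[2, 0], [0, 0]] with rank 1, so corank 1. A Groebner basis of the Jacobian ideal J(f) in C{x,y} is {x^2, x + y^2}; counting standard monomials gives mu = 4. Corank 1: A-series; mu = 4 gives A_4.

Type A4, Milnor number mu = 4.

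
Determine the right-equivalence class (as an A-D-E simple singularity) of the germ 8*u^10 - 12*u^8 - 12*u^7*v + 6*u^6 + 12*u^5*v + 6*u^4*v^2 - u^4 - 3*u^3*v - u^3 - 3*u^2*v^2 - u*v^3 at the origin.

The Hessian of f at 0 has rank 0. Corank 2; j^3 = -u^3 is a perfect cube, so E-series; the 4-jet and mu = 7 give E_7.

E7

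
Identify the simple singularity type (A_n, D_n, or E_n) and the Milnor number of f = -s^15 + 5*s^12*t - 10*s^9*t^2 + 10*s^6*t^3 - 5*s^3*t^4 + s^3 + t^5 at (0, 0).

The Hessian of f at 0 has rank 0. Corank 2; j^3 = s^3 is a perfect cube, so E-series; the 5-jet and mu = 8 give E_8.

Type E_{8}, Milnor number mu = 8.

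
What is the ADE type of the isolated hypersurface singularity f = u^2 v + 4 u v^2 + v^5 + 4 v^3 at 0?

D6

The Hessian of f at 0 has rank 0. Corank 2; j^3 = v*(u + 2*v)^2 has shape L^2 M (L != M), so D-series; mu = 6 gives D_6.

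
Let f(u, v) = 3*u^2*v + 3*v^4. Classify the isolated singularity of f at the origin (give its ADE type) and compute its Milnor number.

Type D_{5}, Milnor number mu = 5.

The Hessian of f at 0 has rank 0. Corank 2; j^3 = 3*u^2*v has shape L^2 M (L != M), so D-series; mu = 5 gives D_5.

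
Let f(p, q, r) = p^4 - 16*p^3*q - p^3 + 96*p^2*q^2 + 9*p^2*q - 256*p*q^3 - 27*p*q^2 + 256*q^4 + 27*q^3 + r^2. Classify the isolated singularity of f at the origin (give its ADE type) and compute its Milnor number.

Type E_{6}, Milnor number mu = 6.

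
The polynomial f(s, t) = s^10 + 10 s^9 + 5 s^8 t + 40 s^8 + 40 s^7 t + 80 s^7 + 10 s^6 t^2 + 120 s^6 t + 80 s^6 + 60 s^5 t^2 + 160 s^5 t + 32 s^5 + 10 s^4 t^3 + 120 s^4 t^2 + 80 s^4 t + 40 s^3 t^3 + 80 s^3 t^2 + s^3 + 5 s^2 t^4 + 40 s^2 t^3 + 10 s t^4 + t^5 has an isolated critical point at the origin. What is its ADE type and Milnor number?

Type E8, Milnor number mu = 8.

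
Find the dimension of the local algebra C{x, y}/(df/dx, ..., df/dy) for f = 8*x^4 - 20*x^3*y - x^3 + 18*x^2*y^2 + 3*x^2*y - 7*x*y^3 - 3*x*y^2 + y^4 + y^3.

7

The Hessian of f at 0 is [[0, 0], [0, 0]] with rank 0, so corank 2. A Groebner basis of the Jacobian ideal J(f) in C{x,y} is {3*x^2/4 - 3*x*y/2 + y^4 - y^3/4 + 3*y^2/4, x^3 - 9*x^2/4 + 9*x*y/2 - y^3/4 - 9*y^2/4, x^2*y - 7*x^2/4 + 7*x*y/2 - 5*y^3/12 - 7*y^2/4, -x^2 + x*y^2 + 2*x*y - 2*y^3/3 - y^2}; counting standard monomials gives mu = 7. Corank 2; j^3 = -(x - y)^3 is a perfect cube, so E-series; the 4-jet and mu = 7 give E_7.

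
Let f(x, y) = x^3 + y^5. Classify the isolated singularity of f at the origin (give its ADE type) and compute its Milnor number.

The Hessian of f at 0 has rank 0. Corank 2; j^3 = x^3 is a perfect cube, so E-series; the 5-jet and mu = 8 give E_8.

Type E8, Milnor number mu = 8.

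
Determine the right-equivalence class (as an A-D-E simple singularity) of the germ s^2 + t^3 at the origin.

A_{2}

The Hessian of f at 0 has rank 1. Corank 1: A-series; mu = 2 gives A_2.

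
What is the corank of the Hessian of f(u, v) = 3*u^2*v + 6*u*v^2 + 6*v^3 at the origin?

The Hessian at 0 is [[0, 0], [0, 0]] of rank 0; hence corank 2.

2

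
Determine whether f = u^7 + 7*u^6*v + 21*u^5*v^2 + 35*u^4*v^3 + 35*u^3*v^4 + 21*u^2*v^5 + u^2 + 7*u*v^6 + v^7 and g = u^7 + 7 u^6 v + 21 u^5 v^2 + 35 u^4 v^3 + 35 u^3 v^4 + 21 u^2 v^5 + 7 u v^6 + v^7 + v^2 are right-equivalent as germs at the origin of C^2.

Yes.

The Hessian of f at 0 is [[2, 0], [0, 0]] with rank 1, so corank 1. A Groebner basis of the Jacobian ideal J(f) in C{u,v} is {v^6, u}; counting standard monomials gives mu = 6. Corank 1: A-series; mu = 6 gives A_6. The Hessian of g at 0 is [[0, 0], [0, 2]] with rank 1, so corank 1. A Groebner basis of the Jacobian ideal J(g) in C{u,v} is {u^6, v}; counting standard monomials gives mu = 6. Corank 1: A-series; mu = 6 gives A_6. Both have type A_6, hence right-equivalent.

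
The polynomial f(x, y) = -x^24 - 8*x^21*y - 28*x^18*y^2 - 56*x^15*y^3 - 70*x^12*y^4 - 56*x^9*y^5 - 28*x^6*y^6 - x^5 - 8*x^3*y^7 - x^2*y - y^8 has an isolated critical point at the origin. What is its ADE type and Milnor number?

Type D_9, Milnor number mu = 9.

The Hessian of f at 0 is [[0, 0], [0, 0]] with rank 0, so corank 2. A Groebner basis of the Jacobian ideal J(f) in C{x,y} is {x^2/8 + y^7, x^3, x*y}; counting standard monomials gives mu = 9. Corank 2; j^3 = -x^2*y has shape L^2 M (L != M), so D-series; mu = 9 gives D_9.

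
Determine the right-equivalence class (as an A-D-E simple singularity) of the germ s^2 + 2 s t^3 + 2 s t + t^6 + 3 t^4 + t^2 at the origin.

The Hessian of f at 0 has rank 1. Corank 1: A-series; mu = 3 gives A_3.

A3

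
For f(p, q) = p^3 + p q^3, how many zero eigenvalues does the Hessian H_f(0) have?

2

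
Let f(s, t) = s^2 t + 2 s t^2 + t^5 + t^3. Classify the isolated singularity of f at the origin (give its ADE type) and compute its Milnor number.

Type D_6, Milnor number mu = 6.

The Hessian of f at 0 is [[0, 0], [0, 0]] with rank 0, so corank 2. A Groebner basis of the Jacobian ideal J(f) in C{s,t} is {s^2/5 + t^4 - t^2/5, s^3 + t^3, s*t + t^2}; counting standard monomials gives mu = 6. Corank 2; j^3 = t*(s + t)^2 has shape L^2 M (L != M), so D-series; mu = 6 gives D_6.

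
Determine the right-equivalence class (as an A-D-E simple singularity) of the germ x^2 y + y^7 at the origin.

D_8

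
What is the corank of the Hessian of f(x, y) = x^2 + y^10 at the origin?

Hessian at 0 has rank 1.

1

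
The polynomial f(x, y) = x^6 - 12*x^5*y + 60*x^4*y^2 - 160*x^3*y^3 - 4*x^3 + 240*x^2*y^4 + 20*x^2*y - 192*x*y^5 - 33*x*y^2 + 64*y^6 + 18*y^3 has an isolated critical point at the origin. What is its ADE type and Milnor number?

Type D_{7}, Milnor number mu = 7.

The Hessian of f at 0 is [[0, 0], [0, 0]] with rank 0, so corank 2. A Groebner basis of the Jacobian ideal J(f) in C{x,y} is {32*x*y/3 + y^5 - 16*y^2, x*y^2 - 3*y^3/2, x^2 - 7*x*y/2 + 3*y^2}; counting standard monomials gives mu = 7. Corank 2; j^3 = -(x - 2*y)*(2*x - 3*y)^2 has shape L^2 M (L != M), so D-series; mu = 7 gives D_7.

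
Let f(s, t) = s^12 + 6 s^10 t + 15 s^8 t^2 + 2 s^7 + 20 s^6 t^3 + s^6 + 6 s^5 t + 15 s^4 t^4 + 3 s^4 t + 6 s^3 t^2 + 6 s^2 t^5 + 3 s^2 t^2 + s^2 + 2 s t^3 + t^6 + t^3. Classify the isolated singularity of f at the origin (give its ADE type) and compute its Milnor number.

The Hessian of f at 0 has rank 1. Corank 1: A-series; mu = 2 gives A_2.

Type A2, Milnor number mu = 2.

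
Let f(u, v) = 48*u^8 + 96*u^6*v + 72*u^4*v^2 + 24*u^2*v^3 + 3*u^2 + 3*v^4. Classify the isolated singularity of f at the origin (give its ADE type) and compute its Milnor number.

Type A_{3}, Milnor number mu = 3.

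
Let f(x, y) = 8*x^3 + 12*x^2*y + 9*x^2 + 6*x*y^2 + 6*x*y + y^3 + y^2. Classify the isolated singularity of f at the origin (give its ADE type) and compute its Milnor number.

The Hessian of f at 0 is [[18, 6], [6, 2]] with rank 1, so corank 1. A Groebner basis of the Jacobian ideal J(f) in C{x,y} is {y^2, x + y/3}; counting standard monomials gives mu = 2. Corank 1: A-series; mu = 2 gives A_2.

Type A_{2}, Milnor number mu = 2.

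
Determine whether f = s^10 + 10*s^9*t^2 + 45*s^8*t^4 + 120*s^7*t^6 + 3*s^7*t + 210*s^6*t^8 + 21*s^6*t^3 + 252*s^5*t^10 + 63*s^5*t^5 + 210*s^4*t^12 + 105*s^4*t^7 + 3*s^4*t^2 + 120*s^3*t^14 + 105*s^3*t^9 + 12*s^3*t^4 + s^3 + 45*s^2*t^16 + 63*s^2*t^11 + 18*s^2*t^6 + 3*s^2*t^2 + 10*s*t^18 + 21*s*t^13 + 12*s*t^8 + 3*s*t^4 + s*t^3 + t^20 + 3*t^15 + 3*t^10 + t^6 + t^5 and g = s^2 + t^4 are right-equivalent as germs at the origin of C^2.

The Hessian of f at 0 is [[0, 0], [0, 0]] with rank 0, so corank 2. A Groebner basis of the Jacobian ideal J(f) in C{s,t} is {-s^2 + t^4 - t^3/3, s^3, s^2*t + s^2/3 + t^3/9, s^2 + s*t^2 + t^3/3}; counting standard monomials gives mu = 7. Corank 2; j^3 = s^3 is a perfect cube, so E-series; the 4-jet and mu = 7 give E_7. The Hessian of g at 0 is [[2, 0], [0, 0]] with rank 1, so corank 1. A Groebner basis of the Jacobian ideal J(g) in C{s,t} is {t^3, s}; counting standard monomials gives mu = 3. Corank 1: A-series; mu = 3 gives A_3. f is E_7 but g is A_3, hence not right-equivalent.

No.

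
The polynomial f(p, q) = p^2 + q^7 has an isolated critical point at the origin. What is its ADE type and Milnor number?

The Hessian of f at 0 has rank 1. Corank 1: A-series; mu = 6 gives A_6.

Type A6, Milnor number mu = 6.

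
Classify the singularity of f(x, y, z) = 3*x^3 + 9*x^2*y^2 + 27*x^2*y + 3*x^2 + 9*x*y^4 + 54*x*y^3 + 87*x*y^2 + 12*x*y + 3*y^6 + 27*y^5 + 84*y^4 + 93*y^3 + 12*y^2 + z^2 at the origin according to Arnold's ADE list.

A_{2}

The Hessian of f at 0 has rank 2. Corank 1: A-series; mu = 2 gives A_2.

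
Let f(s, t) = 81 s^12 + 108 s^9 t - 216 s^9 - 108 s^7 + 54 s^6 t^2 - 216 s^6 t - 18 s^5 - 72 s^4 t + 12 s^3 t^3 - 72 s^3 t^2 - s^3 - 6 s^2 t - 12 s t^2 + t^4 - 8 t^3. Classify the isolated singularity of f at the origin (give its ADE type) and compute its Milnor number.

Type E_{6}, Milnor number mu = 6.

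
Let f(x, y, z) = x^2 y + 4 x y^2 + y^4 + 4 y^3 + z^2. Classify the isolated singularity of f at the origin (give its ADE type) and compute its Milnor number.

Type D5, Milnor number mu = 5.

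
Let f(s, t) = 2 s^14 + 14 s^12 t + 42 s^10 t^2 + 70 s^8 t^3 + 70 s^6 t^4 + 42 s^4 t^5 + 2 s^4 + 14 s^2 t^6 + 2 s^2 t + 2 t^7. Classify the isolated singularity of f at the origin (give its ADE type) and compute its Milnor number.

Type D8, Milnor number mu = 8.

The Hessian of f at 0 is [[0, 0], [0, 0]] with rank 0, so corank 2. A Groebner basis of the Jacobian ideal J(f) in C{s,t} is {s^2/7 + t^6, s^3, s*t}; counting standard monomials gives mu = 8. Corank 2; j^3 = 2*s^2*t has shape L^2 M (L != M), so D-series; mu = 8 gives D_8.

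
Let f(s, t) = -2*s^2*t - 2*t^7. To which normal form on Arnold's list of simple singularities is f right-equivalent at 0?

D_{8}

The Hessian of f at 0 has rank 0. Corank 2; j^3 = -2*s^2*t has shape L^2 M (L != M), so D-series; mu = 8 gives D_8.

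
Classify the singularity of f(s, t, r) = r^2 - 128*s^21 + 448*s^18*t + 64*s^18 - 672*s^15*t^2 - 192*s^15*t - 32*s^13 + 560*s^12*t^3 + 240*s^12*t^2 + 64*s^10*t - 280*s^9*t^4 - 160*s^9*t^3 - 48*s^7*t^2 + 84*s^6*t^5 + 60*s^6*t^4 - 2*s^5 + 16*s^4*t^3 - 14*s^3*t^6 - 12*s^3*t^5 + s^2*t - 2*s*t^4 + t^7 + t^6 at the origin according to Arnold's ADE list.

The Hessian of f at 0 has rank 1. Corank 2; j^3 = s^2*t has shape L^2 M (L != M), so D-series; mu = 7 gives D_7.

D7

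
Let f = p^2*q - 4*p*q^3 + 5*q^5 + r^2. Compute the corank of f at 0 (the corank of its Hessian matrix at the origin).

2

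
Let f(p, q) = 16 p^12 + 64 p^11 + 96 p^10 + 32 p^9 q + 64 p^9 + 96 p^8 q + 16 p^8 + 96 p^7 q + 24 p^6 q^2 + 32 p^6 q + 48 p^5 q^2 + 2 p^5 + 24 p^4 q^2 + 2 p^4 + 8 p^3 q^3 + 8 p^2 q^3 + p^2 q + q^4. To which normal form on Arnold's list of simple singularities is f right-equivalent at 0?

D5

The Hessian of f at 0 has rank 0. Corank 2; j^3 = p^2*q has shape L^2 M (L != M), so D-series; mu = 5 gives D_5.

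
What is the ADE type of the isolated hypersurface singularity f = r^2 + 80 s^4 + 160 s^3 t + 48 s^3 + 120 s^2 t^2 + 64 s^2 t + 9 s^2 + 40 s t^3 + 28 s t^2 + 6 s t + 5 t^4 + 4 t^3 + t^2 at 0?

A_{3}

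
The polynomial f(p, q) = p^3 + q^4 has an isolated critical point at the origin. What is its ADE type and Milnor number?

The Hessian of f at 0 has rank 0. Corank 2; j^3 = p^3 is a perfect cube, so E-series; the 4-jet and mu = 6 give E_6.

Type E_6, Milnor number mu = 6.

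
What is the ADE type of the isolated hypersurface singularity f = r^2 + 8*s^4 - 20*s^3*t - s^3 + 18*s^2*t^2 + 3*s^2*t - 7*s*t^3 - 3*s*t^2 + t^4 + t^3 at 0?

E_{7}

The Hessian of f at 0 has rank 1. Corank 2; j^3 = -(s - t)^3 is a perfect cube, so E-series; the 4-jet and mu = 7 give E_7.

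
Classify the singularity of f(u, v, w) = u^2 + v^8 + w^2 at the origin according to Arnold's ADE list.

A_7

The Hessian of f at 0 is [[2, 0, 0], [0, 0, 0], [0, 0, 2]] with rank 2, so corank 1. A Groebner basis of the Jacobian ideal J(f) in C{u,v,w} is {v^7, u, w}; counting standard monomials gives mu = 7. Corank 1: A-series; mu = 7 gives A_7.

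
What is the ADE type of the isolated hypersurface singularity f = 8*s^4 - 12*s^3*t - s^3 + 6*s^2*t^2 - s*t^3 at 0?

E7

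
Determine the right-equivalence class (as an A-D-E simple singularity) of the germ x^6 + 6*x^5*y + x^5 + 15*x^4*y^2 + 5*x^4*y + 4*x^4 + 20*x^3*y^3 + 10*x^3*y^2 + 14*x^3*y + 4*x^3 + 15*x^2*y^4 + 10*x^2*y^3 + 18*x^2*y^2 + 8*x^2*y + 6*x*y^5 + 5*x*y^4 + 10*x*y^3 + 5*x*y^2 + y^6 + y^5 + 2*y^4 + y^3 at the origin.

D_{7}

The Hessian of f at 0 is [[0, 0], [0, 0]] with rank 0, so corank 2. A Groebner basis of the Jacobian ideal J(f) in C{x,y} is {-448*x^2/39 - 320*x*y/13 + y^4 - 64*y^3/39 - 368*y^2/39, x^3 + 18*x^2/13 + 33*x*y/13 + 7*y^3/26 + 12*y^2/13, x^2*y - 80*x^2/39 - 46*x*y/13 - 17*y^3/39 - 49*y^2/39, 88*x^2/39 + x*y^2 + 48*x*y/13 + 53*y^3/78 + 50*y^2/39}; counting standard monomials gives mu = 7. Corank 2; j^3 = (x + y)*(2*x + y)^2 has shape L^2 M (L != M), so D-series; mu = 7 gives D_7.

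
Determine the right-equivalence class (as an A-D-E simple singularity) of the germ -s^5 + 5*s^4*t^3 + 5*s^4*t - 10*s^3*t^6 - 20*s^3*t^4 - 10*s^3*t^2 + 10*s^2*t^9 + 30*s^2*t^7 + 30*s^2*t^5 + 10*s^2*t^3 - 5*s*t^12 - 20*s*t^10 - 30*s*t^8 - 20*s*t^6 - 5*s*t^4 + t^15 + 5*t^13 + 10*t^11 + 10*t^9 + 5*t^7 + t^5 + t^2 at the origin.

A4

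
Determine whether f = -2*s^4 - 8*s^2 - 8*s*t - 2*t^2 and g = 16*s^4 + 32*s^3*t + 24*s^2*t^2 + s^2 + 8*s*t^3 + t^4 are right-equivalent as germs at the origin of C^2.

Yes.

The Hessian of f at 0 has rank 1. Corank 1: A-series; mu = 3 gives A_3. The Hessian of g at 0 has rank 1. Corank 1: A-series; mu = 3 gives A_3. Both have type A_3, hence right-equivalent.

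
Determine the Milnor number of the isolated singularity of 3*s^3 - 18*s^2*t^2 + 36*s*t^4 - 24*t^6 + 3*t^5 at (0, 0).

8

The Hessian of f at 0 is [[0, 0], [0, 0]] with rank 0, so corank 2. A Groebner basis of the Jacobian ideal J(f) in C{s,t} is {t^4, s^3, -s^2/4 + s*t^2}; counting standard monomials gives mu = 8. Corank 2; j^3 = 3*s^3 is a perfect cube, so E-series; the 5-jet and mu = 8 give E_8.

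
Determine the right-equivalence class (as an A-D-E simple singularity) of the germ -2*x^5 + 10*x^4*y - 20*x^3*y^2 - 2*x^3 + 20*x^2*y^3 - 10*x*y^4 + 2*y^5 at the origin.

E_{8}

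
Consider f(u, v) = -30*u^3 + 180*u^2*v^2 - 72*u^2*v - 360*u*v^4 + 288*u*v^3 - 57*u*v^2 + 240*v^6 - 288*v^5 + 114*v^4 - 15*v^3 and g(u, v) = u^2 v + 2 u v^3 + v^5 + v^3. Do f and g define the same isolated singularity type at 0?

The Hessian of f at 0 has rank 0. Corank 2; j^3 = -3*(u + v)*(10*u^2 + 14*u*v + 5*v^2) splits into three distinct lines over C (the quadratic factor has nonzero discriminant), so D_4. The Hessian of g at 0 has rank 0. Corank 2; j^3 = v*(u^2 + v^2) splits into three distinct lines over C (the quadratic factor has nonzero discriminant), so D_4. Both have type D_4, hence right-equivalent.

Yes.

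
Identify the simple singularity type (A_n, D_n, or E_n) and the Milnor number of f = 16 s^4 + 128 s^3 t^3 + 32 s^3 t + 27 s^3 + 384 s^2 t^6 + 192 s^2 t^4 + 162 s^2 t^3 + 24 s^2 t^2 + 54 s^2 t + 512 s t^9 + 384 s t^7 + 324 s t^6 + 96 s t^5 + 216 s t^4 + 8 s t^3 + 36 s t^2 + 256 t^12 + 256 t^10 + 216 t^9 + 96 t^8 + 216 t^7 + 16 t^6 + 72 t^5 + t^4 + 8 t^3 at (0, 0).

The Hessian of f at 0 has rank 0. Corank 2; j^3 = (3*s + 2*t)^3 is a perfect cube, so E-series; the 4-jet and mu = 6 give E_6.

Type E6, Milnor number mu = 6.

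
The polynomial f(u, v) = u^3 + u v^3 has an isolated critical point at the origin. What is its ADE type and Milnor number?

Type E7, Milnor number mu = 7.

The Hessian of f at 0 has rank 0. Corank 2; j^3 = u^3 is a perfect cube, so E-series; the 4-jet and mu = 7 give E_7.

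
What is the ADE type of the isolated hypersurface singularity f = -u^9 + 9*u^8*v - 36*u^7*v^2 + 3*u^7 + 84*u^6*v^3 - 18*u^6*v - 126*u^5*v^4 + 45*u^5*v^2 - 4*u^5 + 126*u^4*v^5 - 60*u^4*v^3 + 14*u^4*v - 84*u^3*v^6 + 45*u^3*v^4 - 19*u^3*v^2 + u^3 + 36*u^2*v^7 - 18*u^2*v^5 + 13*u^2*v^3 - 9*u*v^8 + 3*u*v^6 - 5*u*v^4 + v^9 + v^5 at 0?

The Hessian of f at 0 has rank 0. Corank 2; j^3 = u^3 is a perfect cube, so E-series; the 5-jet and mu = 8 give E_8.

E_{8}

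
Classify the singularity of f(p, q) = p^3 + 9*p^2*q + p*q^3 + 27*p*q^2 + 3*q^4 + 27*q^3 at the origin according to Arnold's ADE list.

The Hessian of f at 0 has rank 0. Corank 2; j^3 = (p + 3*q)^3 is a perfect cube, so E-series; the 4-jet and mu = 7 give E_7.

E_{7}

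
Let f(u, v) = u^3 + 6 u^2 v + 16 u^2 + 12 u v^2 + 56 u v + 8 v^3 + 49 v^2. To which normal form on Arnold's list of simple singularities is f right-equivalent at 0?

The Hessian of f at 0 is [[32, 56], [56, 98]] with rank 1, so corank 1. A Groebner basis of the Jacobian ideal J(f) in C{u,v} is {v^2, u + 7*v/4}; counting standard monomials gives mu = 2. Corank 1: A-series; mu = 2 gives A_2.

A2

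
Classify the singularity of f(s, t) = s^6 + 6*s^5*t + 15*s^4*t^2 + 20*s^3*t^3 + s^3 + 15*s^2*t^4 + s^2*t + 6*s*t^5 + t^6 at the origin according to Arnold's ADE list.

D_{7}

The Hessian of f at 0 is [[0, 0], [0, 0]] with rank 0, so corank 2. A Groebner basis of the Jacobian ideal J(f) in C{s,t} is {-s*t/6 + t^5, s*t^2, s^2 + s*t}; counting standard monomials gives mu = 7. Corank 2; j^3 = s^2*(s + t) has shape L^2 M (L != M), so D-series; mu = 7 gives D_7.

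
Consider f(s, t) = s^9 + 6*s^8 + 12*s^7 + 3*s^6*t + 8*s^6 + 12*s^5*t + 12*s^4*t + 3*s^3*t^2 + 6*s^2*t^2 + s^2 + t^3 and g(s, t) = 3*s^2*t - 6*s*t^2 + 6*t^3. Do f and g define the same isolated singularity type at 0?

No.

The Hessian of f at 0 has rank 1. Corank 1: A-series; mu = 2 gives A_2. The Hessian of g at 0 has rank 0. Corank 2; j^3 = 3*t*(s^2 - 2*s*t + 2*t^2) splits into three distinct lines over C (the quadratic factor has nonzero discriminant), so D_4. f is A_2 but g is D_4, hence not right-equivalent.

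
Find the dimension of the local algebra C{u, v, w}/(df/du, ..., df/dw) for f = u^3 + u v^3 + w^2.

7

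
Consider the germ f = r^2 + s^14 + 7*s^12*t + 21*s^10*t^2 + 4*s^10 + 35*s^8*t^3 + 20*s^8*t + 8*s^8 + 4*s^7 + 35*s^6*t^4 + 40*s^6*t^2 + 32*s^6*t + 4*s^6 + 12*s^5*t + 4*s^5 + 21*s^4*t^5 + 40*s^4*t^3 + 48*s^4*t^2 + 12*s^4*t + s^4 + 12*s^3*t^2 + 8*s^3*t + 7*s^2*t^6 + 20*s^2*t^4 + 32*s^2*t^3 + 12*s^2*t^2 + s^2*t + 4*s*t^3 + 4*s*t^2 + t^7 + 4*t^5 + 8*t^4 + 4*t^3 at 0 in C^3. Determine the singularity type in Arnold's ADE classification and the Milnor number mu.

Type D_{8}, Milnor number mu = 8.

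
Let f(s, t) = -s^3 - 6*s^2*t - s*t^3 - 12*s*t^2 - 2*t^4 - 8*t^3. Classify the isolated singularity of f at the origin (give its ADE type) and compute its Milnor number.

Type E_7, Milnor number mu = 7.

The Hessian of f at 0 has rank 0. Corank 2; j^3 = -(s + 2*t)^3 is a perfect cube, so E-series; the 4-jet and mu = 7 give E_7.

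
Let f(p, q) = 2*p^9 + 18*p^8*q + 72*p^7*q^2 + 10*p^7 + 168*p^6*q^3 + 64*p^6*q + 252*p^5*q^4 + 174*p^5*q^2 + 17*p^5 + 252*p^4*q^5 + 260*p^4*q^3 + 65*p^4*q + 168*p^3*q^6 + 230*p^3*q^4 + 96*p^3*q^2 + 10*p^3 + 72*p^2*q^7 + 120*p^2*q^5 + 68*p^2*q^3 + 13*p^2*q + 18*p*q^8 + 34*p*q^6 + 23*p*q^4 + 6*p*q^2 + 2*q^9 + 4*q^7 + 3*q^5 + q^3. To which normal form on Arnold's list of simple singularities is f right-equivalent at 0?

D4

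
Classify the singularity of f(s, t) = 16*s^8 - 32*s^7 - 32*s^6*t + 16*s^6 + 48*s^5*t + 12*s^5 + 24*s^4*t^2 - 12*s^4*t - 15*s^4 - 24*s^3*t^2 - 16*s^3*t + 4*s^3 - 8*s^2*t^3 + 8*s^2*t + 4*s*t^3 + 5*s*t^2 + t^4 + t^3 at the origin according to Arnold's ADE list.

D_{5}

The Hessian of f at 0 is [[0, 0], [0, 0]] with rank 0, so corank 2. A Groebner basis of the Jacobian ideal J(f) in C{s,t} is {s*t^2 + s*t + t^2/2, -2*s*t + t^3 - t^2, s^2 + 5*s*t/4 + 3*t^2/8}; counting standard monomials gives mu = 5. Corank 2; j^3 = (s + t)*(2*s + t)^2 has shape L^2 M (L != M), so D-series; mu = 5 gives D_5.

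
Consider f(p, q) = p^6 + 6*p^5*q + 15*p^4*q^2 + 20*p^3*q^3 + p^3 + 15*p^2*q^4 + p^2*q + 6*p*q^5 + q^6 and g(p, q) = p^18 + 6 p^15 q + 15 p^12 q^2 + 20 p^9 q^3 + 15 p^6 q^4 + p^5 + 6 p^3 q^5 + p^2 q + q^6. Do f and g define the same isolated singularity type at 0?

The Hessian of f at 0 is [[0, 0], [0, 0]] with rank 0, so corank 2. A Groebner basis of the Jacobian ideal J(f) in C{p,q} is {-p*q/6 + q^5, p*q^2, p^2 + p*q}; counting standard monomials gives mu = 7. Corank 2; j^3 = p^2*(p + q) has shape L^2 M (L != M), so D-series; mu = 7 gives D_7. The Hessian of g at 0 is [[0, 0], [0, 0]] with rank 0, so corank 2. A Groebner basis of the Jacobian ideal J(g) in C{p,q} is {p^2/6 + q^5, p^3, p*q}; counting standard monomials gives mu = 7. Corank 2; j^3 = p^2*q has shape L^2 M (L != M), so D-series; mu = 7 gives D_7. Both have type D_7, hence right-equivalent.

Yes.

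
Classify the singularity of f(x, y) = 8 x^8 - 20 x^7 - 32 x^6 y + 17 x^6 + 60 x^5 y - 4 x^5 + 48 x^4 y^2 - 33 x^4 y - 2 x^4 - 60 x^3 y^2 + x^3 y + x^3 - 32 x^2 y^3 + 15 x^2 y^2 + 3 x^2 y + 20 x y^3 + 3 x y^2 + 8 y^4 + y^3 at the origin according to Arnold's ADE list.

The Hessian of f at 0 has rank 0. Corank 2; j^3 = (x + y)^3 is a perfect cube, so E-series; the 4-jet and mu = 7 give E_7.

E7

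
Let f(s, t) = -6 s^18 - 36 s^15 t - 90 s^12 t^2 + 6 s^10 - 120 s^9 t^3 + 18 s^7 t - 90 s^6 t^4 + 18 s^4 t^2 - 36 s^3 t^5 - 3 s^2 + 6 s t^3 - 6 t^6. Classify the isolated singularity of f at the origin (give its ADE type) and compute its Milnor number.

Type A_{5}, Milnor number mu = 5.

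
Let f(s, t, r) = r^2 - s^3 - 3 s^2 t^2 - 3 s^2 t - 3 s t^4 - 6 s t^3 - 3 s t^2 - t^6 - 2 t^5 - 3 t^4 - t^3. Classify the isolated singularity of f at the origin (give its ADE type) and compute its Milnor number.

The Hessian of f at 0 is [[0, 0, 0], [0, 0, 0], [0, 0, 2]] with rank 1, so corank 2. A Groebner basis of the Jacobian ideal J(f) in C{s,t,r} is {t^4, s^3 + 3*s^2*t - 3*s^2/2 - 3*s*t - 2*t^3 - 3*t^2/2, s^2/2 + s*t^2 + s*t + t^3 + t^2/2, r}; counting standard monomials gives mu = 8. Corank 2; j^3 = -(s + t)^3 is a perfect cube, so E-series; the 5-jet and mu = 8 give E_8.

Type E8, Milnor number mu = 8.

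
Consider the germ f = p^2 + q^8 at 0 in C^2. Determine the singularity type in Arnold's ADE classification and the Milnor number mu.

Type A_{7}, Milnor number mu = 7.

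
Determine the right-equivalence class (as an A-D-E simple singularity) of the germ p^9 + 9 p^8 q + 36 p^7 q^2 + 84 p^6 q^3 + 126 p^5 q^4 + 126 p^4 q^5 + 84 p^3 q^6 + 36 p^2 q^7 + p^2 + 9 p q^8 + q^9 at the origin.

The Hessian of f at 0 has rank 1. Corank 1: A-series; mu = 8 gives A_8.

A_{8}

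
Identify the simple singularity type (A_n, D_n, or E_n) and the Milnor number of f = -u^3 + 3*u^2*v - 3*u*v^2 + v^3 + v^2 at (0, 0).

Type A2, Milnor number mu = 2.

The Hessian of f at 0 has rank 1. Corank 1: A-series; mu = 2 gives A_2.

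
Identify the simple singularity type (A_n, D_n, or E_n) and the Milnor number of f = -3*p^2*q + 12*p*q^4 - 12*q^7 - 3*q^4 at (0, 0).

Type D5, Milnor number mu = 5.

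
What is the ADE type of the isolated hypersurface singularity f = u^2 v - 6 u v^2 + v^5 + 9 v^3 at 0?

D_6

The Hessian of f at 0 has rank 0. Corank 2; j^3 = v*(u - 3*v)^2 has shape L^2 M (L != M), so D-series; mu = 6 gives D_6.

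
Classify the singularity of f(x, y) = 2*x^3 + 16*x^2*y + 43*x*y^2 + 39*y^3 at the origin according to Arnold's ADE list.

The Hessian of f at 0 has rank 0. Corank 2; j^3 = (x + 3*y)*(2*x^2 + 10*x*y + 13*y^2) splits into three distinct lines over C (the quadratic factor has nonzero discriminant), so D_4.

D4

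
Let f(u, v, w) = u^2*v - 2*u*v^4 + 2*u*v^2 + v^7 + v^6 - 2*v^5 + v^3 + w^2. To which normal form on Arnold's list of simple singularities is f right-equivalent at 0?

The Hessian of f at 0 is [[0, 0, 0], [0, 0, 0], [0, 0, 2]] with rank 1, so corank 2. A Groebner basis of the Jacobian ideal J(f) in C{u,v,w} is {-u*v + v^4 - v^2, u^3 + u^2/2 + u*v + v^3 + v^2/2, u^2*v - u^2/3 - 2*u*v/3 - v^3 - v^2/3, u^2/6 + u*v^2 + u*v/3 + v^3 + v^2/6, w}; counting standard monomials gives mu = 7. Corank 2; j^3 = v*(u + v)^2 has shape L^2 M (L != M), so D-series; mu = 7 gives D_7.

D_{7}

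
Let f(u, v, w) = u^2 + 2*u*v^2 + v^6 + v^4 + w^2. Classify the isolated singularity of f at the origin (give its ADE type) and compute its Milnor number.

Type A_5, Milnor number mu = 5.

The Hessian of f at 0 is [[2, 0, 0], [0, 0, 0], [0, 0, 2]] with rank 2, so corank 1. A Groebner basis of the Jacobian ideal J(f) in C{u,v,w} is {u^3, u^2*v, u + v^2, w}; counting standard monomials gives mu = 5. Corank 1: A-series; mu = 5 gives A_5.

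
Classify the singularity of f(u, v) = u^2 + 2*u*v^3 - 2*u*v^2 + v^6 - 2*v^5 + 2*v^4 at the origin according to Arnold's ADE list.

The Hessian of f at 0 has rank 1. Corank 1: A-series; mu = 3 gives A_3.

A3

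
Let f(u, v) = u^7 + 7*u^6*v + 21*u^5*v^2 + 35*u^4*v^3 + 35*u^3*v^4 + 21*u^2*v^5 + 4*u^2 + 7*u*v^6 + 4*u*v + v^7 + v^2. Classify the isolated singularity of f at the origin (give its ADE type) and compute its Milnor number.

The Hessian of f at 0 has rank 1. Corank 1: A-series; mu = 6 gives A_6.

Type A_6, Milnor number mu = 6.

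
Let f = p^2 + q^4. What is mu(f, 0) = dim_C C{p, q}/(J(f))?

3

The Hessian of f at 0 has rank 1. Corank 1: A-series; mu = 3 gives A_3.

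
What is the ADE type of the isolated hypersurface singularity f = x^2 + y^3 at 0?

A2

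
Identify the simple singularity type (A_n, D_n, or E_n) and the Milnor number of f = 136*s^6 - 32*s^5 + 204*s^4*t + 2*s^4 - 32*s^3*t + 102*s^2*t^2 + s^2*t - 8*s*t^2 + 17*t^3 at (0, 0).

Type D4, Milnor number mu = 4.

The Hessian of f at 0 has rank 0. Corank 2; j^3 = t*(s^2 - 8*s*t + 17*t^2) splits into three distinct lines over C (the quadratic factor has nonzero discriminant), so D_4.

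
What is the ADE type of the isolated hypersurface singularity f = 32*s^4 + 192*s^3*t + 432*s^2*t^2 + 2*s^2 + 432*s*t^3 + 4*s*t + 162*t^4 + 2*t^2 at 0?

The Hessian of f at 0 is [[4, 4], [4, 4]] with rank 1, so corank 1. A Groebner basis of the Jacobian ideal J(f) in C{s,t} is {t^3, s + t}; counting standard monomials gives mu = 3. Corank 1: A-series; mu = 3 gives A_3.

A_{3}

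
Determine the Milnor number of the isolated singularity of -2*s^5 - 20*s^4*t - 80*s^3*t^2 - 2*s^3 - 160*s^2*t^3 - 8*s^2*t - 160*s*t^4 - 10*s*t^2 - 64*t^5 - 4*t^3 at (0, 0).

The Hessian of f at 0 is [[0, 0], [0, 0]] with rank 0, so corank 2. A Groebner basis of the Jacobian ideal J(f) in C{s,t} is {-s*t/5 + t^4 - t^2/5, s*t^2 + t^3, s^2 + 3*s*t + 2*t^2}; counting standard monomials gives mu = 6. Corank 2; j^3 = -2*(s + t)^2*(s + 2*t) has shape L^2 M (L != M), so D-series; mu = 6 gives D_6.

6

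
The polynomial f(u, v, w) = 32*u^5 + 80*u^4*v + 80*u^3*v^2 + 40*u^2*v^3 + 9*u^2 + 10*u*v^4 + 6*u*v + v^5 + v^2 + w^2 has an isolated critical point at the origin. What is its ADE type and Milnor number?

Type A4, Milnor number mu = 4.

The Hessian of f at 0 has rank 2. Corank 1: A-series; mu = 4 gives A_4.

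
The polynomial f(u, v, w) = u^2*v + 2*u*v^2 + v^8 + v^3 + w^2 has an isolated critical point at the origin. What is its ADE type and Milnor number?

Type D_9, Milnor number mu = 9.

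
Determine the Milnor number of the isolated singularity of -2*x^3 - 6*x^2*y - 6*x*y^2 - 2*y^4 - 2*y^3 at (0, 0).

6

The Hessian of f at 0 is [[0, 0], [0, 0]] with rank 0, so corank 2. A Groebner basis of the Jacobian ideal J(f) in C{x,y} is {y^3, x^2 + 2*x*y + y^2}; counting standard monomials gives mu = 6. Corank 2; j^3 = -2*(x + y)^3 is a perfect cube, so E-series; the 4-jet and mu = 6 give E_6.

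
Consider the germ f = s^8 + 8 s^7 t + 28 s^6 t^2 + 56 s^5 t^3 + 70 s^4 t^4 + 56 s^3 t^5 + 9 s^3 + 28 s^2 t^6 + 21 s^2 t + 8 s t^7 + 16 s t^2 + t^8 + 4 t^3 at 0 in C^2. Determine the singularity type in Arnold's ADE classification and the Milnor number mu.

The Hessian of f at 0 is [[0, 0], [0, 0]] with rank 0, so corank 2. A Groebner basis of the Jacobian ideal J(f) in C{s,t} is {-6561*s*t/8 + t^7 - 2187*t^2/4, s*t^2 + 2*t^3/3, s^2 + 5*s*t/3 + 2*t^2/3}; counting standard monomials gives mu = 9. Corank 2; j^3 = (s + t)*(3*s + 2*t)^2 has shape L^2 M (L != M), so D-series; mu = 9 gives D_9.

Type D9, Milnor number mu = 9.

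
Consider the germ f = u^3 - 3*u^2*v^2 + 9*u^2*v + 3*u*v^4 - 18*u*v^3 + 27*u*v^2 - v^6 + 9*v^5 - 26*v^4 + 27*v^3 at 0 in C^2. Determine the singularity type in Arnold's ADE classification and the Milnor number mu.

Type E_{6}, Milnor number mu = 6.

The Hessian of f at 0 has rank 0. Corank 2; j^3 = (u + 3*v)^3 is a perfect cube, so E-series; the 4-jet and mu = 6 give E_6.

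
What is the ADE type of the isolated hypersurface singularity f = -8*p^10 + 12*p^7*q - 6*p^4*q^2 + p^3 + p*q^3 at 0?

E7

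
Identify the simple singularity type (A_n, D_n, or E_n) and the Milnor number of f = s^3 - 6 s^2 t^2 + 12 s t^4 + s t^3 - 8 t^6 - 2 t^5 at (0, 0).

Type E7, Milnor number mu = 7.

The Hessian of f at 0 is [[0, 0], [0, 0]] with rank 0, so corank 2. A Groebner basis of the Jacobian ideal J(f) in C{s,t} is {-s^2/4 + t^4 - t^3/12, s^3, s^2*t + s^2/12 + t^3/36, -s^2/2 + s*t^2 - t^3/6}; counting standard monomials gives mu = 7. Corank 2; j^3 = s^3 is a perfect cube, so E-series; the 4-jet and mu = 7 give E_7.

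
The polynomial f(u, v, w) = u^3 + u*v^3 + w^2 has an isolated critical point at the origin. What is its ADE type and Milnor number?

The Hessian of f at 0 is [[0, 0, 0], [0, 0, 0], [0, 0, 2]] with rank 1, so corank 2. A Groebner basis of the Jacobian ideal J(f) in C{u,v,w} is {u^3, u*v^2, 3*u^2 + v^3, w}; counting standard monomials gives mu = 7. Corank 2; j^3 = u^3 is a perfect cube, so E-series; the 4-jet and mu = 7 give E_7.

Type E7, Milnor number mu = 7.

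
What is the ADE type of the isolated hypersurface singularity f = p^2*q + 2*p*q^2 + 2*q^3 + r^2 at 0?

D_{4}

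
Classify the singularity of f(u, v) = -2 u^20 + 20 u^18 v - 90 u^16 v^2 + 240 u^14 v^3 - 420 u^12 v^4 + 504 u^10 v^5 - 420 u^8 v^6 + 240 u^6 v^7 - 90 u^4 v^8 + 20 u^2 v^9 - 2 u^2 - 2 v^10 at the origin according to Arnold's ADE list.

A9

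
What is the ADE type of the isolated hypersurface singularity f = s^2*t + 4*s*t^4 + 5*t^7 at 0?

D8

The Hessian of f at 0 has rank 0. Corank 2; j^3 = s^2*t has shape L^2 M (L != M), so D-series; mu = 8 gives D_8.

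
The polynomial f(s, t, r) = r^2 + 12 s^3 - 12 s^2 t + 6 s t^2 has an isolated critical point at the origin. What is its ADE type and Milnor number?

Type D_{4}, Milnor number mu = 4.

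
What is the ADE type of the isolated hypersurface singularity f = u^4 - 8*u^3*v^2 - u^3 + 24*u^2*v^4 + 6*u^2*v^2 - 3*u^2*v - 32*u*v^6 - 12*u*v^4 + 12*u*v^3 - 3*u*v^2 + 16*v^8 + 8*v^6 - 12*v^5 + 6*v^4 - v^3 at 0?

E6

The Hessian of f at 0 is [[0, 0], [0, 0]] with rank 0, so corank 2. A Groebner basis of the Jacobian ideal J(f) in C{u,v} is {u^3, u^2*v - u^2/4 - u*v/2 - v^2/4, u^2/2 + u*v^2 + u*v + v^2/2, -3*u^2/4 - 3*u*v/2 + v^3 - 3*v^2/4}; counting standard monomials gives mu = 6. Corank 2; j^3 = -(u + v)^3 is a perfect cube, so E-series; the 4-jet and mu = 6 give E_6.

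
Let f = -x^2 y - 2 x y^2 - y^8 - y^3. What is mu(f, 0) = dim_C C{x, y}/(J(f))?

The Hessian of f at 0 has rank 0. Corank 2; j^3 = -y*(x + y)^2 has shape L^2 M (L != M), so D-series; mu = 9 gives D_9.

9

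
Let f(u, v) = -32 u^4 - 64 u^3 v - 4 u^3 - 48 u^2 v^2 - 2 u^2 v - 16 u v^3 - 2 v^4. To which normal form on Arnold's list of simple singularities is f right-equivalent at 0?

The Hessian of f at 0 is [[0, 0], [0, 0]] with rank 0, so corank 2. A Groebner basis of the Jacobian ideal J(f) in C{u,v} is {u*v^2, -u*v/8 + v^3, u^2 + u*v/2}; counting standard monomials gives mu = 5. Corank 2; j^3 = -2*u^2*(2*u + v) has shape L^2 M (L != M), so D-series; mu = 5 gives D_5.

D_5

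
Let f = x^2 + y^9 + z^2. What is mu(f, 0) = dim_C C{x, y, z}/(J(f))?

8

The Hessian of f at 0 is [[2, 0, 0], [0, 0, 0], [0, 0, 2]] with rank 2, so corank 1. A Groebner basis of the Jacobian ideal J(f) in C{x,y,z} is {y^8, x, z}; counting standard monomials gives mu = 8. Corank 1: A-series; mu = 8 gives A_8.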